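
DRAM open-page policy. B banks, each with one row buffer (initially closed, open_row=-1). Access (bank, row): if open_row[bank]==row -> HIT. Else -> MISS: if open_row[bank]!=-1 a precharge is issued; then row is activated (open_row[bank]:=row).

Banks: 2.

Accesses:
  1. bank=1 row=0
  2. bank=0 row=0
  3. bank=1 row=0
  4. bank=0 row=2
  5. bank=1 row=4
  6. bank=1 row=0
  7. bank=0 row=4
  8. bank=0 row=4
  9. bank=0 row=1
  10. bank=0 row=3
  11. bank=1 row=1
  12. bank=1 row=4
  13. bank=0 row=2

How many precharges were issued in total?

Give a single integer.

Answer: 9

Derivation:
Acc 1: bank1 row0 -> MISS (open row0); precharges=0
Acc 2: bank0 row0 -> MISS (open row0); precharges=0
Acc 3: bank1 row0 -> HIT
Acc 4: bank0 row2 -> MISS (open row2); precharges=1
Acc 5: bank1 row4 -> MISS (open row4); precharges=2
Acc 6: bank1 row0 -> MISS (open row0); precharges=3
Acc 7: bank0 row4 -> MISS (open row4); precharges=4
Acc 8: bank0 row4 -> HIT
Acc 9: bank0 row1 -> MISS (open row1); precharges=5
Acc 10: bank0 row3 -> MISS (open row3); precharges=6
Acc 11: bank1 row1 -> MISS (open row1); precharges=7
Acc 12: bank1 row4 -> MISS (open row4); precharges=8
Acc 13: bank0 row2 -> MISS (open row2); precharges=9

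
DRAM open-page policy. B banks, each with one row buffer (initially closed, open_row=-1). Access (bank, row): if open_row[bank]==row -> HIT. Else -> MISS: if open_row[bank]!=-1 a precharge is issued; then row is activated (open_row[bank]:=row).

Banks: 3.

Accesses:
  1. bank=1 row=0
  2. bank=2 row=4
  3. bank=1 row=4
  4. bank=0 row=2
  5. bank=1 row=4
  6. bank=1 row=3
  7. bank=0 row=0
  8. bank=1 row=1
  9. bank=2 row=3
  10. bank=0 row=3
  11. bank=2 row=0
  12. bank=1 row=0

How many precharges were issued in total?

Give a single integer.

Answer: 8

Derivation:
Acc 1: bank1 row0 -> MISS (open row0); precharges=0
Acc 2: bank2 row4 -> MISS (open row4); precharges=0
Acc 3: bank1 row4 -> MISS (open row4); precharges=1
Acc 4: bank0 row2 -> MISS (open row2); precharges=1
Acc 5: bank1 row4 -> HIT
Acc 6: bank1 row3 -> MISS (open row3); precharges=2
Acc 7: bank0 row0 -> MISS (open row0); precharges=3
Acc 8: bank1 row1 -> MISS (open row1); precharges=4
Acc 9: bank2 row3 -> MISS (open row3); precharges=5
Acc 10: bank0 row3 -> MISS (open row3); precharges=6
Acc 11: bank2 row0 -> MISS (open row0); precharges=7
Acc 12: bank1 row0 -> MISS (open row0); precharges=8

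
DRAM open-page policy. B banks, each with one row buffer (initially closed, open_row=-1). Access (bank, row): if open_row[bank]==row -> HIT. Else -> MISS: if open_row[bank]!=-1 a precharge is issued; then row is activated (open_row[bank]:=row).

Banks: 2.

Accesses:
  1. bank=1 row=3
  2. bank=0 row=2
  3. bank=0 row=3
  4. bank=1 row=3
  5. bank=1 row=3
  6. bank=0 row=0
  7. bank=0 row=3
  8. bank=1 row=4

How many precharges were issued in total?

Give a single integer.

Answer: 4

Derivation:
Acc 1: bank1 row3 -> MISS (open row3); precharges=0
Acc 2: bank0 row2 -> MISS (open row2); precharges=0
Acc 3: bank0 row3 -> MISS (open row3); precharges=1
Acc 4: bank1 row3 -> HIT
Acc 5: bank1 row3 -> HIT
Acc 6: bank0 row0 -> MISS (open row0); precharges=2
Acc 7: bank0 row3 -> MISS (open row3); precharges=3
Acc 8: bank1 row4 -> MISS (open row4); precharges=4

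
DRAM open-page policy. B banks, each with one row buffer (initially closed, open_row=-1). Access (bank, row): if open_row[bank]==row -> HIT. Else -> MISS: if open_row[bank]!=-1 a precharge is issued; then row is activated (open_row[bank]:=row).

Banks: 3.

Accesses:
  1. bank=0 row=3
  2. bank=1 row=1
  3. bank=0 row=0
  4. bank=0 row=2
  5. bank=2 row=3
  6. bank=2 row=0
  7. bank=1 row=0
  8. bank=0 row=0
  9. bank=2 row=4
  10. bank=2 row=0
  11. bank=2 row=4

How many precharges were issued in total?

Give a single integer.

Acc 1: bank0 row3 -> MISS (open row3); precharges=0
Acc 2: bank1 row1 -> MISS (open row1); precharges=0
Acc 3: bank0 row0 -> MISS (open row0); precharges=1
Acc 4: bank0 row2 -> MISS (open row2); precharges=2
Acc 5: bank2 row3 -> MISS (open row3); precharges=2
Acc 6: bank2 row0 -> MISS (open row0); precharges=3
Acc 7: bank1 row0 -> MISS (open row0); precharges=4
Acc 8: bank0 row0 -> MISS (open row0); precharges=5
Acc 9: bank2 row4 -> MISS (open row4); precharges=6
Acc 10: bank2 row0 -> MISS (open row0); precharges=7
Acc 11: bank2 row4 -> MISS (open row4); precharges=8

Answer: 8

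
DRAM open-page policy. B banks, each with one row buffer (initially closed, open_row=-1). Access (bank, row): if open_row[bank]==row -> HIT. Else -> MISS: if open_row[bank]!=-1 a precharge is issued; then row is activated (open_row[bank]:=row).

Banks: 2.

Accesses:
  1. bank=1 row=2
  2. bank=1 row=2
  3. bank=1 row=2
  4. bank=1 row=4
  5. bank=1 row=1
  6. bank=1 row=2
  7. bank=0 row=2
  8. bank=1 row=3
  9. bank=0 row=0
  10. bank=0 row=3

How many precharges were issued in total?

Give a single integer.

Acc 1: bank1 row2 -> MISS (open row2); precharges=0
Acc 2: bank1 row2 -> HIT
Acc 3: bank1 row2 -> HIT
Acc 4: bank1 row4 -> MISS (open row4); precharges=1
Acc 5: bank1 row1 -> MISS (open row1); precharges=2
Acc 6: bank1 row2 -> MISS (open row2); precharges=3
Acc 7: bank0 row2 -> MISS (open row2); precharges=3
Acc 8: bank1 row3 -> MISS (open row3); precharges=4
Acc 9: bank0 row0 -> MISS (open row0); precharges=5
Acc 10: bank0 row3 -> MISS (open row3); precharges=6

Answer: 6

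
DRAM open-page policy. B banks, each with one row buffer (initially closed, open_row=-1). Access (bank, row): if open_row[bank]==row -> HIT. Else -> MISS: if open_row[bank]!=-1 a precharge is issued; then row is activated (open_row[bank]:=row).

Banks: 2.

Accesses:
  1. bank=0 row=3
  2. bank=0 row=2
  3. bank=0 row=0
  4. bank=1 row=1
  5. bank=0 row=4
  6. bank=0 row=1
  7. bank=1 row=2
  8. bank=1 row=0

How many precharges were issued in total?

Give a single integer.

Answer: 6

Derivation:
Acc 1: bank0 row3 -> MISS (open row3); precharges=0
Acc 2: bank0 row2 -> MISS (open row2); precharges=1
Acc 3: bank0 row0 -> MISS (open row0); precharges=2
Acc 4: bank1 row1 -> MISS (open row1); precharges=2
Acc 5: bank0 row4 -> MISS (open row4); precharges=3
Acc 6: bank0 row1 -> MISS (open row1); precharges=4
Acc 7: bank1 row2 -> MISS (open row2); precharges=5
Acc 8: bank1 row0 -> MISS (open row0); precharges=6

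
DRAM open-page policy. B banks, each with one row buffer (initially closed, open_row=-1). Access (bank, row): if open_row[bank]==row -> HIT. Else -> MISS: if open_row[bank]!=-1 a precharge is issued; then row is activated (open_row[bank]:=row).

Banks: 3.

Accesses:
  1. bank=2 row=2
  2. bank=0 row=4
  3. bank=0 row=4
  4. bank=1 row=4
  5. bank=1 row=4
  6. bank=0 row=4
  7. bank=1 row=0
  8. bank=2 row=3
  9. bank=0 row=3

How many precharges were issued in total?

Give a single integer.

Acc 1: bank2 row2 -> MISS (open row2); precharges=0
Acc 2: bank0 row4 -> MISS (open row4); precharges=0
Acc 3: bank0 row4 -> HIT
Acc 4: bank1 row4 -> MISS (open row4); precharges=0
Acc 5: bank1 row4 -> HIT
Acc 6: bank0 row4 -> HIT
Acc 7: bank1 row0 -> MISS (open row0); precharges=1
Acc 8: bank2 row3 -> MISS (open row3); precharges=2
Acc 9: bank0 row3 -> MISS (open row3); precharges=3

Answer: 3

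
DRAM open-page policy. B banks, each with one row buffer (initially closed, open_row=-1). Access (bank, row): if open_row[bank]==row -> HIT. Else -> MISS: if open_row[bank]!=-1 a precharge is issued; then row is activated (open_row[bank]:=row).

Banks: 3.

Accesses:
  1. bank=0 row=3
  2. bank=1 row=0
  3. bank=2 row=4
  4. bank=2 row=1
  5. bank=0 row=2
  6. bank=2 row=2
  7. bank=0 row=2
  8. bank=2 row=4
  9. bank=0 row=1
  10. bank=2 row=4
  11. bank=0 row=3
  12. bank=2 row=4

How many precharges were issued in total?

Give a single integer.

Acc 1: bank0 row3 -> MISS (open row3); precharges=0
Acc 2: bank1 row0 -> MISS (open row0); precharges=0
Acc 3: bank2 row4 -> MISS (open row4); precharges=0
Acc 4: bank2 row1 -> MISS (open row1); precharges=1
Acc 5: bank0 row2 -> MISS (open row2); precharges=2
Acc 6: bank2 row2 -> MISS (open row2); precharges=3
Acc 7: bank0 row2 -> HIT
Acc 8: bank2 row4 -> MISS (open row4); precharges=4
Acc 9: bank0 row1 -> MISS (open row1); precharges=5
Acc 10: bank2 row4 -> HIT
Acc 11: bank0 row3 -> MISS (open row3); precharges=6
Acc 12: bank2 row4 -> HIT

Answer: 6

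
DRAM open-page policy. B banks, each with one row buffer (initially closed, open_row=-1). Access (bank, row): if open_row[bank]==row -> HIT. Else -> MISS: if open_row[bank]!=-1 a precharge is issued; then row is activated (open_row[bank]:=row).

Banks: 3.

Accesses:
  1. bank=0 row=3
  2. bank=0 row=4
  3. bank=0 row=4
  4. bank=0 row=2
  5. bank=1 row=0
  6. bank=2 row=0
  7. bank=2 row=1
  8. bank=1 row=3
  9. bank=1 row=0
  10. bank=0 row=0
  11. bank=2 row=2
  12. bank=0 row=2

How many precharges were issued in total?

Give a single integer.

Answer: 8

Derivation:
Acc 1: bank0 row3 -> MISS (open row3); precharges=0
Acc 2: bank0 row4 -> MISS (open row4); precharges=1
Acc 3: bank0 row4 -> HIT
Acc 4: bank0 row2 -> MISS (open row2); precharges=2
Acc 5: bank1 row0 -> MISS (open row0); precharges=2
Acc 6: bank2 row0 -> MISS (open row0); precharges=2
Acc 7: bank2 row1 -> MISS (open row1); precharges=3
Acc 8: bank1 row3 -> MISS (open row3); precharges=4
Acc 9: bank1 row0 -> MISS (open row0); precharges=5
Acc 10: bank0 row0 -> MISS (open row0); precharges=6
Acc 11: bank2 row2 -> MISS (open row2); precharges=7
Acc 12: bank0 row2 -> MISS (open row2); precharges=8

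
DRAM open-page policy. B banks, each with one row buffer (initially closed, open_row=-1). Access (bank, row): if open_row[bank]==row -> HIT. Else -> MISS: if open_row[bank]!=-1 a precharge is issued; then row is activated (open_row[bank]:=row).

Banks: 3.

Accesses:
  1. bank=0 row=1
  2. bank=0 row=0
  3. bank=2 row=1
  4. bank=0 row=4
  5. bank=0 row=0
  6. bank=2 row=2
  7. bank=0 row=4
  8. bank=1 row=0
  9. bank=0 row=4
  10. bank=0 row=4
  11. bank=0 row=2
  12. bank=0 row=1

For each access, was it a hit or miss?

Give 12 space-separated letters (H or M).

Answer: M M M M M M M M H H M M

Derivation:
Acc 1: bank0 row1 -> MISS (open row1); precharges=0
Acc 2: bank0 row0 -> MISS (open row0); precharges=1
Acc 3: bank2 row1 -> MISS (open row1); precharges=1
Acc 4: bank0 row4 -> MISS (open row4); precharges=2
Acc 5: bank0 row0 -> MISS (open row0); precharges=3
Acc 6: bank2 row2 -> MISS (open row2); precharges=4
Acc 7: bank0 row4 -> MISS (open row4); precharges=5
Acc 8: bank1 row0 -> MISS (open row0); precharges=5
Acc 9: bank0 row4 -> HIT
Acc 10: bank0 row4 -> HIT
Acc 11: bank0 row2 -> MISS (open row2); precharges=6
Acc 12: bank0 row1 -> MISS (open row1); precharges=7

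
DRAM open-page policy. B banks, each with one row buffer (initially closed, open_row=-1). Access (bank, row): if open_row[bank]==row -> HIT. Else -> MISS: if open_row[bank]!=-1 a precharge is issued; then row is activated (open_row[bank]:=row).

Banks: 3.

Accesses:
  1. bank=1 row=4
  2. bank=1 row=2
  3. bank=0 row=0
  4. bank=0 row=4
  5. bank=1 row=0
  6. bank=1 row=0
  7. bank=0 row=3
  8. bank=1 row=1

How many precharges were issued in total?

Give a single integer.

Acc 1: bank1 row4 -> MISS (open row4); precharges=0
Acc 2: bank1 row2 -> MISS (open row2); precharges=1
Acc 3: bank0 row0 -> MISS (open row0); precharges=1
Acc 4: bank0 row4 -> MISS (open row4); precharges=2
Acc 5: bank1 row0 -> MISS (open row0); precharges=3
Acc 6: bank1 row0 -> HIT
Acc 7: bank0 row3 -> MISS (open row3); precharges=4
Acc 8: bank1 row1 -> MISS (open row1); precharges=5

Answer: 5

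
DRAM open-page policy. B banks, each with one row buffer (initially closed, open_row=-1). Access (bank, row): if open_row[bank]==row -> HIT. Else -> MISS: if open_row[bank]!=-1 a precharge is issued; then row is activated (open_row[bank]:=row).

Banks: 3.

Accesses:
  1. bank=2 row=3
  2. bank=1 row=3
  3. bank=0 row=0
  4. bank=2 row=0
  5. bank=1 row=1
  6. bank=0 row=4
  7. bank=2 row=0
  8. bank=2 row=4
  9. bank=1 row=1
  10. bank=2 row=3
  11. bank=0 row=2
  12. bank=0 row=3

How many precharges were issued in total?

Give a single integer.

Answer: 7

Derivation:
Acc 1: bank2 row3 -> MISS (open row3); precharges=0
Acc 2: bank1 row3 -> MISS (open row3); precharges=0
Acc 3: bank0 row0 -> MISS (open row0); precharges=0
Acc 4: bank2 row0 -> MISS (open row0); precharges=1
Acc 5: bank1 row1 -> MISS (open row1); precharges=2
Acc 6: bank0 row4 -> MISS (open row4); precharges=3
Acc 7: bank2 row0 -> HIT
Acc 8: bank2 row4 -> MISS (open row4); precharges=4
Acc 9: bank1 row1 -> HIT
Acc 10: bank2 row3 -> MISS (open row3); precharges=5
Acc 11: bank0 row2 -> MISS (open row2); precharges=6
Acc 12: bank0 row3 -> MISS (open row3); precharges=7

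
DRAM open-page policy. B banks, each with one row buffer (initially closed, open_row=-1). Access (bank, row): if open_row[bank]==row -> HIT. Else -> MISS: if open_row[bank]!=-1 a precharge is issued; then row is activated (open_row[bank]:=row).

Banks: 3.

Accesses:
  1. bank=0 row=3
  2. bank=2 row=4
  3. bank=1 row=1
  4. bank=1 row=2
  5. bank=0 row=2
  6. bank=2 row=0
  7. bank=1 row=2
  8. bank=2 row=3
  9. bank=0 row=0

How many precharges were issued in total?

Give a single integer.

Answer: 5

Derivation:
Acc 1: bank0 row3 -> MISS (open row3); precharges=0
Acc 2: bank2 row4 -> MISS (open row4); precharges=0
Acc 3: bank1 row1 -> MISS (open row1); precharges=0
Acc 4: bank1 row2 -> MISS (open row2); precharges=1
Acc 5: bank0 row2 -> MISS (open row2); precharges=2
Acc 6: bank2 row0 -> MISS (open row0); precharges=3
Acc 7: bank1 row2 -> HIT
Acc 8: bank2 row3 -> MISS (open row3); precharges=4
Acc 9: bank0 row0 -> MISS (open row0); precharges=5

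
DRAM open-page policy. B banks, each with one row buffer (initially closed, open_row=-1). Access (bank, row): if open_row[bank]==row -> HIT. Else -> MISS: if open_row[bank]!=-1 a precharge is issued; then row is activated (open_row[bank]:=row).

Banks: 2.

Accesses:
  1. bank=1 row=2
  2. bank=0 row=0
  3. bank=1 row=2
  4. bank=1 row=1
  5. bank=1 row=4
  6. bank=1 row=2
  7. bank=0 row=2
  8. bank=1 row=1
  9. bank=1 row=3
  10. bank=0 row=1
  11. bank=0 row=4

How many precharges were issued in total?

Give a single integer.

Answer: 8

Derivation:
Acc 1: bank1 row2 -> MISS (open row2); precharges=0
Acc 2: bank0 row0 -> MISS (open row0); precharges=0
Acc 3: bank1 row2 -> HIT
Acc 4: bank1 row1 -> MISS (open row1); precharges=1
Acc 5: bank1 row4 -> MISS (open row4); precharges=2
Acc 6: bank1 row2 -> MISS (open row2); precharges=3
Acc 7: bank0 row2 -> MISS (open row2); precharges=4
Acc 8: bank1 row1 -> MISS (open row1); precharges=5
Acc 9: bank1 row3 -> MISS (open row3); precharges=6
Acc 10: bank0 row1 -> MISS (open row1); precharges=7
Acc 11: bank0 row4 -> MISS (open row4); precharges=8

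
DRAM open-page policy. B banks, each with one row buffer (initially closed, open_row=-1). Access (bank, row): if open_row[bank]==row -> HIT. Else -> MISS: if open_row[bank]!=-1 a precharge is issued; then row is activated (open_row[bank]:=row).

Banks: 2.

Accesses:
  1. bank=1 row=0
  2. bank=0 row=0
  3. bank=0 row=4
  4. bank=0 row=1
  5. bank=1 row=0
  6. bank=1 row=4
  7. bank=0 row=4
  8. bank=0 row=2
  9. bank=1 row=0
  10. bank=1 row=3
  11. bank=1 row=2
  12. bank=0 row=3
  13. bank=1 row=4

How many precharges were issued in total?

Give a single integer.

Acc 1: bank1 row0 -> MISS (open row0); precharges=0
Acc 2: bank0 row0 -> MISS (open row0); precharges=0
Acc 3: bank0 row4 -> MISS (open row4); precharges=1
Acc 4: bank0 row1 -> MISS (open row1); precharges=2
Acc 5: bank1 row0 -> HIT
Acc 6: bank1 row4 -> MISS (open row4); precharges=3
Acc 7: bank0 row4 -> MISS (open row4); precharges=4
Acc 8: bank0 row2 -> MISS (open row2); precharges=5
Acc 9: bank1 row0 -> MISS (open row0); precharges=6
Acc 10: bank1 row3 -> MISS (open row3); precharges=7
Acc 11: bank1 row2 -> MISS (open row2); precharges=8
Acc 12: bank0 row3 -> MISS (open row3); precharges=9
Acc 13: bank1 row4 -> MISS (open row4); precharges=10

Answer: 10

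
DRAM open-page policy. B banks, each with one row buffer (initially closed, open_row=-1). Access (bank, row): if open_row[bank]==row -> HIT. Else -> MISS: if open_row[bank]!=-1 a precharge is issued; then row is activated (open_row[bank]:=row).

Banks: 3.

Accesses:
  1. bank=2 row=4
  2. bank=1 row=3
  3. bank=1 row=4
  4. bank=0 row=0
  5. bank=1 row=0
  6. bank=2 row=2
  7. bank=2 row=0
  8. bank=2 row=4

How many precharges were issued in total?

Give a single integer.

Answer: 5

Derivation:
Acc 1: bank2 row4 -> MISS (open row4); precharges=0
Acc 2: bank1 row3 -> MISS (open row3); precharges=0
Acc 3: bank1 row4 -> MISS (open row4); precharges=1
Acc 4: bank0 row0 -> MISS (open row0); precharges=1
Acc 5: bank1 row0 -> MISS (open row0); precharges=2
Acc 6: bank2 row2 -> MISS (open row2); precharges=3
Acc 7: bank2 row0 -> MISS (open row0); precharges=4
Acc 8: bank2 row4 -> MISS (open row4); precharges=5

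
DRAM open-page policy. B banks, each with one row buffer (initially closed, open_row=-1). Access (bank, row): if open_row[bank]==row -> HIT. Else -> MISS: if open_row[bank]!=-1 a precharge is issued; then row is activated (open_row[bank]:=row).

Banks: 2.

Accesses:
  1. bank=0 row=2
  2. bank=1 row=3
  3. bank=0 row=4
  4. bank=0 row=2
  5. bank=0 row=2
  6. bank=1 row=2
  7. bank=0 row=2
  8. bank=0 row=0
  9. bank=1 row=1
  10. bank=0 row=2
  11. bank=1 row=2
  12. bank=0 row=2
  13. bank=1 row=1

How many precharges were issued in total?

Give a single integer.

Answer: 8

Derivation:
Acc 1: bank0 row2 -> MISS (open row2); precharges=0
Acc 2: bank1 row3 -> MISS (open row3); precharges=0
Acc 3: bank0 row4 -> MISS (open row4); precharges=1
Acc 4: bank0 row2 -> MISS (open row2); precharges=2
Acc 5: bank0 row2 -> HIT
Acc 6: bank1 row2 -> MISS (open row2); precharges=3
Acc 7: bank0 row2 -> HIT
Acc 8: bank0 row0 -> MISS (open row0); precharges=4
Acc 9: bank1 row1 -> MISS (open row1); precharges=5
Acc 10: bank0 row2 -> MISS (open row2); precharges=6
Acc 11: bank1 row2 -> MISS (open row2); precharges=7
Acc 12: bank0 row2 -> HIT
Acc 13: bank1 row1 -> MISS (open row1); precharges=8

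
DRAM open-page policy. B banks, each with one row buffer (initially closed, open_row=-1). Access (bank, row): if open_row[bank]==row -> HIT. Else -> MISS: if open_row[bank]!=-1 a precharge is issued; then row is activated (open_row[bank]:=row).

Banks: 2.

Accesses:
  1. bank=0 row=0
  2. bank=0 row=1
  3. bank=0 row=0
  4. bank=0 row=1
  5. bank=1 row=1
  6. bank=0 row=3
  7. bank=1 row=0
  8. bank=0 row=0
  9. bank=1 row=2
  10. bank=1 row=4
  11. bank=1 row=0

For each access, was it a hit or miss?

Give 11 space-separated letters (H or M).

Answer: M M M M M M M M M M M

Derivation:
Acc 1: bank0 row0 -> MISS (open row0); precharges=0
Acc 2: bank0 row1 -> MISS (open row1); precharges=1
Acc 3: bank0 row0 -> MISS (open row0); precharges=2
Acc 4: bank0 row1 -> MISS (open row1); precharges=3
Acc 5: bank1 row1 -> MISS (open row1); precharges=3
Acc 6: bank0 row3 -> MISS (open row3); precharges=4
Acc 7: bank1 row0 -> MISS (open row0); precharges=5
Acc 8: bank0 row0 -> MISS (open row0); precharges=6
Acc 9: bank1 row2 -> MISS (open row2); precharges=7
Acc 10: bank1 row4 -> MISS (open row4); precharges=8
Acc 11: bank1 row0 -> MISS (open row0); precharges=9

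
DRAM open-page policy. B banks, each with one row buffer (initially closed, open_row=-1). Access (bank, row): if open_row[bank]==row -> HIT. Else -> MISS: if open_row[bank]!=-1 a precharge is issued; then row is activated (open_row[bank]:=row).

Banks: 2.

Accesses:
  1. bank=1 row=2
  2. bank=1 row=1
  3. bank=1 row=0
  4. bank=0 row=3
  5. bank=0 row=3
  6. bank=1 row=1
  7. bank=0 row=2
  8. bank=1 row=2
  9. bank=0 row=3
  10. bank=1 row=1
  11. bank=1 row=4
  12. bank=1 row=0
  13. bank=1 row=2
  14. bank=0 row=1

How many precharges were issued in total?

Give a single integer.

Answer: 11

Derivation:
Acc 1: bank1 row2 -> MISS (open row2); precharges=0
Acc 2: bank1 row1 -> MISS (open row1); precharges=1
Acc 3: bank1 row0 -> MISS (open row0); precharges=2
Acc 4: bank0 row3 -> MISS (open row3); precharges=2
Acc 5: bank0 row3 -> HIT
Acc 6: bank1 row1 -> MISS (open row1); precharges=3
Acc 7: bank0 row2 -> MISS (open row2); precharges=4
Acc 8: bank1 row2 -> MISS (open row2); precharges=5
Acc 9: bank0 row3 -> MISS (open row3); precharges=6
Acc 10: bank1 row1 -> MISS (open row1); precharges=7
Acc 11: bank1 row4 -> MISS (open row4); precharges=8
Acc 12: bank1 row0 -> MISS (open row0); precharges=9
Acc 13: bank1 row2 -> MISS (open row2); precharges=10
Acc 14: bank0 row1 -> MISS (open row1); precharges=11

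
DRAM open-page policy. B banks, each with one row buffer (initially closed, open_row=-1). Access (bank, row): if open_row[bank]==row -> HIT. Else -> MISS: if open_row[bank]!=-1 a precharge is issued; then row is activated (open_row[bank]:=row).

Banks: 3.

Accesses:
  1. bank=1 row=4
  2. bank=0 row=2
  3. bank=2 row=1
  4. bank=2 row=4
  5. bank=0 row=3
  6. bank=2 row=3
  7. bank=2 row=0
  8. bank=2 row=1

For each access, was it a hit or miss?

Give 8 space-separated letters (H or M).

Answer: M M M M M M M M

Derivation:
Acc 1: bank1 row4 -> MISS (open row4); precharges=0
Acc 2: bank0 row2 -> MISS (open row2); precharges=0
Acc 3: bank2 row1 -> MISS (open row1); precharges=0
Acc 4: bank2 row4 -> MISS (open row4); precharges=1
Acc 5: bank0 row3 -> MISS (open row3); precharges=2
Acc 6: bank2 row3 -> MISS (open row3); precharges=3
Acc 7: bank2 row0 -> MISS (open row0); precharges=4
Acc 8: bank2 row1 -> MISS (open row1); precharges=5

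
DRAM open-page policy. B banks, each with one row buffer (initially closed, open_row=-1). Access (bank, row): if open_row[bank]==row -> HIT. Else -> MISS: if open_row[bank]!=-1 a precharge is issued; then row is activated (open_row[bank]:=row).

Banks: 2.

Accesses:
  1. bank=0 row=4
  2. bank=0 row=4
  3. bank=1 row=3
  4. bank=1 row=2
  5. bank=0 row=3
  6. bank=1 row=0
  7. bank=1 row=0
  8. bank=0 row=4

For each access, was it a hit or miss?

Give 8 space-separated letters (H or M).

Acc 1: bank0 row4 -> MISS (open row4); precharges=0
Acc 2: bank0 row4 -> HIT
Acc 3: bank1 row3 -> MISS (open row3); precharges=0
Acc 4: bank1 row2 -> MISS (open row2); precharges=1
Acc 5: bank0 row3 -> MISS (open row3); precharges=2
Acc 6: bank1 row0 -> MISS (open row0); precharges=3
Acc 7: bank1 row0 -> HIT
Acc 8: bank0 row4 -> MISS (open row4); precharges=4

Answer: M H M M M M H M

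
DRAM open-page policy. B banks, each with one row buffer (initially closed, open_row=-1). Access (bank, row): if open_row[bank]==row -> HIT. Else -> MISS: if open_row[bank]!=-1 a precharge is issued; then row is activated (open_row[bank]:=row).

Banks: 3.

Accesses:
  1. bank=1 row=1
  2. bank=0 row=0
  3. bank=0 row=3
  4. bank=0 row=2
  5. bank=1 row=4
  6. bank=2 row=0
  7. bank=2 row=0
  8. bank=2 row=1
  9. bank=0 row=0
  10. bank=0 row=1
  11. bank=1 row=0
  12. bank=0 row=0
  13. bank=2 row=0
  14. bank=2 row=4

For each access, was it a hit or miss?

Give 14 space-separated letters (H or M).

Acc 1: bank1 row1 -> MISS (open row1); precharges=0
Acc 2: bank0 row0 -> MISS (open row0); precharges=0
Acc 3: bank0 row3 -> MISS (open row3); precharges=1
Acc 4: bank0 row2 -> MISS (open row2); precharges=2
Acc 5: bank1 row4 -> MISS (open row4); precharges=3
Acc 6: bank2 row0 -> MISS (open row0); precharges=3
Acc 7: bank2 row0 -> HIT
Acc 8: bank2 row1 -> MISS (open row1); precharges=4
Acc 9: bank0 row0 -> MISS (open row0); precharges=5
Acc 10: bank0 row1 -> MISS (open row1); precharges=6
Acc 11: bank1 row0 -> MISS (open row0); precharges=7
Acc 12: bank0 row0 -> MISS (open row0); precharges=8
Acc 13: bank2 row0 -> MISS (open row0); precharges=9
Acc 14: bank2 row4 -> MISS (open row4); precharges=10

Answer: M M M M M M H M M M M M M M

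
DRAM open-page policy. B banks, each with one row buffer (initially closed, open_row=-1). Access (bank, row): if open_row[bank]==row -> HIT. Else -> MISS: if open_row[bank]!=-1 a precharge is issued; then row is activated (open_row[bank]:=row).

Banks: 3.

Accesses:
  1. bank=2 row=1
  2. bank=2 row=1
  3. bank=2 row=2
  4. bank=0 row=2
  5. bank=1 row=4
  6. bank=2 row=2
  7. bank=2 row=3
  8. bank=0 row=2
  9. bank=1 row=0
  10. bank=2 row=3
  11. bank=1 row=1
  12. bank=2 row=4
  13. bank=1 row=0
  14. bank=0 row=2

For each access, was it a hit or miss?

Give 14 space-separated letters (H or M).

Answer: M H M M M H M H M H M M M H

Derivation:
Acc 1: bank2 row1 -> MISS (open row1); precharges=0
Acc 2: bank2 row1 -> HIT
Acc 3: bank2 row2 -> MISS (open row2); precharges=1
Acc 4: bank0 row2 -> MISS (open row2); precharges=1
Acc 5: bank1 row4 -> MISS (open row4); precharges=1
Acc 6: bank2 row2 -> HIT
Acc 7: bank2 row3 -> MISS (open row3); precharges=2
Acc 8: bank0 row2 -> HIT
Acc 9: bank1 row0 -> MISS (open row0); precharges=3
Acc 10: bank2 row3 -> HIT
Acc 11: bank1 row1 -> MISS (open row1); precharges=4
Acc 12: bank2 row4 -> MISS (open row4); precharges=5
Acc 13: bank1 row0 -> MISS (open row0); precharges=6
Acc 14: bank0 row2 -> HIT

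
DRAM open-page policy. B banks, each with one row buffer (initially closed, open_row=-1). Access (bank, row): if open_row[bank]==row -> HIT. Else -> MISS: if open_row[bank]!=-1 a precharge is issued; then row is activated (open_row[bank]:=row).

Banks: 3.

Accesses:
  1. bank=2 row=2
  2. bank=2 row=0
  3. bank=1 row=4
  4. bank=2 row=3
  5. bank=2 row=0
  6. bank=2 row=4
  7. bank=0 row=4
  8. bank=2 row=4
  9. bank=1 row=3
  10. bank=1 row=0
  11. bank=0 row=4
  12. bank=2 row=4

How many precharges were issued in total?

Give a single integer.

Answer: 6

Derivation:
Acc 1: bank2 row2 -> MISS (open row2); precharges=0
Acc 2: bank2 row0 -> MISS (open row0); precharges=1
Acc 3: bank1 row4 -> MISS (open row4); precharges=1
Acc 4: bank2 row3 -> MISS (open row3); precharges=2
Acc 5: bank2 row0 -> MISS (open row0); precharges=3
Acc 6: bank2 row4 -> MISS (open row4); precharges=4
Acc 7: bank0 row4 -> MISS (open row4); precharges=4
Acc 8: bank2 row4 -> HIT
Acc 9: bank1 row3 -> MISS (open row3); precharges=5
Acc 10: bank1 row0 -> MISS (open row0); precharges=6
Acc 11: bank0 row4 -> HIT
Acc 12: bank2 row4 -> HIT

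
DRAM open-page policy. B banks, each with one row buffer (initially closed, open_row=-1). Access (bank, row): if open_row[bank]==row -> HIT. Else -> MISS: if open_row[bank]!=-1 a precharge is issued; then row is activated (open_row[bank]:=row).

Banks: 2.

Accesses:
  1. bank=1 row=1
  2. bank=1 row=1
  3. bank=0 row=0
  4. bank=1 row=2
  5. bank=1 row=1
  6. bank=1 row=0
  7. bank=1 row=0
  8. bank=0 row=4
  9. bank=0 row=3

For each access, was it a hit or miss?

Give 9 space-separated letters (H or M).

Answer: M H M M M M H M M

Derivation:
Acc 1: bank1 row1 -> MISS (open row1); precharges=0
Acc 2: bank1 row1 -> HIT
Acc 3: bank0 row0 -> MISS (open row0); precharges=0
Acc 4: bank1 row2 -> MISS (open row2); precharges=1
Acc 5: bank1 row1 -> MISS (open row1); precharges=2
Acc 6: bank1 row0 -> MISS (open row0); precharges=3
Acc 7: bank1 row0 -> HIT
Acc 8: bank0 row4 -> MISS (open row4); precharges=4
Acc 9: bank0 row3 -> MISS (open row3); precharges=5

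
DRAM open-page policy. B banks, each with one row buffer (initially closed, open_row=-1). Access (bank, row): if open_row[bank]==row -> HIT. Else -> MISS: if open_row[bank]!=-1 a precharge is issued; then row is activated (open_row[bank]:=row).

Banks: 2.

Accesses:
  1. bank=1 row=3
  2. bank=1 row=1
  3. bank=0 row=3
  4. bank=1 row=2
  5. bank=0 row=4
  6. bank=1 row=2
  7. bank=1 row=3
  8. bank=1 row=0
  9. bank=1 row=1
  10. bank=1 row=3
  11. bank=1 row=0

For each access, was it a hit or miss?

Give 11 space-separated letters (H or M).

Acc 1: bank1 row3 -> MISS (open row3); precharges=0
Acc 2: bank1 row1 -> MISS (open row1); precharges=1
Acc 3: bank0 row3 -> MISS (open row3); precharges=1
Acc 4: bank1 row2 -> MISS (open row2); precharges=2
Acc 5: bank0 row4 -> MISS (open row4); precharges=3
Acc 6: bank1 row2 -> HIT
Acc 7: bank1 row3 -> MISS (open row3); precharges=4
Acc 8: bank1 row0 -> MISS (open row0); precharges=5
Acc 9: bank1 row1 -> MISS (open row1); precharges=6
Acc 10: bank1 row3 -> MISS (open row3); precharges=7
Acc 11: bank1 row0 -> MISS (open row0); precharges=8

Answer: M M M M M H M M M M M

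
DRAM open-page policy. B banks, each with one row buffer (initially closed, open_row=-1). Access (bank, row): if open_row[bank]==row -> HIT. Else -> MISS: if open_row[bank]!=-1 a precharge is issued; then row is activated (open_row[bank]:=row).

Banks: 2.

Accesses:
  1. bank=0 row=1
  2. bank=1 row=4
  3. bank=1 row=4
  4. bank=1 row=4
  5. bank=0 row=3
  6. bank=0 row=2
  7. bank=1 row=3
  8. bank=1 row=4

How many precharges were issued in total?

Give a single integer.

Answer: 4

Derivation:
Acc 1: bank0 row1 -> MISS (open row1); precharges=0
Acc 2: bank1 row4 -> MISS (open row4); precharges=0
Acc 3: bank1 row4 -> HIT
Acc 4: bank1 row4 -> HIT
Acc 5: bank0 row3 -> MISS (open row3); precharges=1
Acc 6: bank0 row2 -> MISS (open row2); precharges=2
Acc 7: bank1 row3 -> MISS (open row3); precharges=3
Acc 8: bank1 row4 -> MISS (open row4); precharges=4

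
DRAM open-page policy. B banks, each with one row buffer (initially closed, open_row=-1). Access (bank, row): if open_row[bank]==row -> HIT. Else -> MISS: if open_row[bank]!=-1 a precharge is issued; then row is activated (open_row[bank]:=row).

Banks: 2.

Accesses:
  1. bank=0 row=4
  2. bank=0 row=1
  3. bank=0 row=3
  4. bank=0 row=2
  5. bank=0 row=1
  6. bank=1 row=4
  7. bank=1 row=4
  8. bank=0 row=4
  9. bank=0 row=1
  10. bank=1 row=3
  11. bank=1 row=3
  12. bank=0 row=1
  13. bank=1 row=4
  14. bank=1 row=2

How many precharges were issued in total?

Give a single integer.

Acc 1: bank0 row4 -> MISS (open row4); precharges=0
Acc 2: bank0 row1 -> MISS (open row1); precharges=1
Acc 3: bank0 row3 -> MISS (open row3); precharges=2
Acc 4: bank0 row2 -> MISS (open row2); precharges=3
Acc 5: bank0 row1 -> MISS (open row1); precharges=4
Acc 6: bank1 row4 -> MISS (open row4); precharges=4
Acc 7: bank1 row4 -> HIT
Acc 8: bank0 row4 -> MISS (open row4); precharges=5
Acc 9: bank0 row1 -> MISS (open row1); precharges=6
Acc 10: bank1 row3 -> MISS (open row3); precharges=7
Acc 11: bank1 row3 -> HIT
Acc 12: bank0 row1 -> HIT
Acc 13: bank1 row4 -> MISS (open row4); precharges=8
Acc 14: bank1 row2 -> MISS (open row2); precharges=9

Answer: 9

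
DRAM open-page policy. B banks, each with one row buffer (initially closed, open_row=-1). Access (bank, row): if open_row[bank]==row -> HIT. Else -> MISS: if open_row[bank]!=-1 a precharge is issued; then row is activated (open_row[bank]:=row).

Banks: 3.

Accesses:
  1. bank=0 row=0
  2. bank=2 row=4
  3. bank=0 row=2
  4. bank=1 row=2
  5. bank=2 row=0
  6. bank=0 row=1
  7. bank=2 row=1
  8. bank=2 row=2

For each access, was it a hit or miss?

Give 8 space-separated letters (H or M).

Answer: M M M M M M M M

Derivation:
Acc 1: bank0 row0 -> MISS (open row0); precharges=0
Acc 2: bank2 row4 -> MISS (open row4); precharges=0
Acc 3: bank0 row2 -> MISS (open row2); precharges=1
Acc 4: bank1 row2 -> MISS (open row2); precharges=1
Acc 5: bank2 row0 -> MISS (open row0); precharges=2
Acc 6: bank0 row1 -> MISS (open row1); precharges=3
Acc 7: bank2 row1 -> MISS (open row1); precharges=4
Acc 8: bank2 row2 -> MISS (open row2); precharges=5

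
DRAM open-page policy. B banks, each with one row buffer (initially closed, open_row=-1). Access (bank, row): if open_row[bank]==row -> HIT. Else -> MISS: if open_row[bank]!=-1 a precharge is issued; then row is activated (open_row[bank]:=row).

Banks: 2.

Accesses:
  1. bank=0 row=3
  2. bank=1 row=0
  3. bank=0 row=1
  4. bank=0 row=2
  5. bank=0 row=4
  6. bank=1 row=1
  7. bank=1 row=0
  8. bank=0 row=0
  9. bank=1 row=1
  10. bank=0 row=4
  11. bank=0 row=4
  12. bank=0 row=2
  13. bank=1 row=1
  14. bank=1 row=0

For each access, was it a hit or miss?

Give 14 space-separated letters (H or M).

Acc 1: bank0 row3 -> MISS (open row3); precharges=0
Acc 2: bank1 row0 -> MISS (open row0); precharges=0
Acc 3: bank0 row1 -> MISS (open row1); precharges=1
Acc 4: bank0 row2 -> MISS (open row2); precharges=2
Acc 5: bank0 row4 -> MISS (open row4); precharges=3
Acc 6: bank1 row1 -> MISS (open row1); precharges=4
Acc 7: bank1 row0 -> MISS (open row0); precharges=5
Acc 8: bank0 row0 -> MISS (open row0); precharges=6
Acc 9: bank1 row1 -> MISS (open row1); precharges=7
Acc 10: bank0 row4 -> MISS (open row4); precharges=8
Acc 11: bank0 row4 -> HIT
Acc 12: bank0 row2 -> MISS (open row2); precharges=9
Acc 13: bank1 row1 -> HIT
Acc 14: bank1 row0 -> MISS (open row0); precharges=10

Answer: M M M M M M M M M M H M H M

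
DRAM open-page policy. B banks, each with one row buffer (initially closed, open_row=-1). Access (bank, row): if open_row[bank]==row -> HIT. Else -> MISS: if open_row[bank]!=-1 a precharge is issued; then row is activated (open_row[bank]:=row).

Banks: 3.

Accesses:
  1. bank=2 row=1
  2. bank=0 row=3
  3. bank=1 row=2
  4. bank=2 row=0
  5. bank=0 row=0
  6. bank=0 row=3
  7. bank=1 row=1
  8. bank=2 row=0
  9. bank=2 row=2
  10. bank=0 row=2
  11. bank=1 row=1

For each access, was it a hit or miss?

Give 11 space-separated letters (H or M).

Acc 1: bank2 row1 -> MISS (open row1); precharges=0
Acc 2: bank0 row3 -> MISS (open row3); precharges=0
Acc 3: bank1 row2 -> MISS (open row2); precharges=0
Acc 4: bank2 row0 -> MISS (open row0); precharges=1
Acc 5: bank0 row0 -> MISS (open row0); precharges=2
Acc 6: bank0 row3 -> MISS (open row3); precharges=3
Acc 7: bank1 row1 -> MISS (open row1); precharges=4
Acc 8: bank2 row0 -> HIT
Acc 9: bank2 row2 -> MISS (open row2); precharges=5
Acc 10: bank0 row2 -> MISS (open row2); precharges=6
Acc 11: bank1 row1 -> HIT

Answer: M M M M M M M H M M H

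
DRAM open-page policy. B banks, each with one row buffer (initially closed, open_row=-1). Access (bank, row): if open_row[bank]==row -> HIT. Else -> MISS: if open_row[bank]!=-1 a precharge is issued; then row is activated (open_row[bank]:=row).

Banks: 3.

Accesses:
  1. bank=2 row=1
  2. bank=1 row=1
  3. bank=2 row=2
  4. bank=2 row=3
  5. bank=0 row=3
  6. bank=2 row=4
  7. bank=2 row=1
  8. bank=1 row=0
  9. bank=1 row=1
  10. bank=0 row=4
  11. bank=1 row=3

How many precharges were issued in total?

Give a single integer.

Acc 1: bank2 row1 -> MISS (open row1); precharges=0
Acc 2: bank1 row1 -> MISS (open row1); precharges=0
Acc 3: bank2 row2 -> MISS (open row2); precharges=1
Acc 4: bank2 row3 -> MISS (open row3); precharges=2
Acc 5: bank0 row3 -> MISS (open row3); precharges=2
Acc 6: bank2 row4 -> MISS (open row4); precharges=3
Acc 7: bank2 row1 -> MISS (open row1); precharges=4
Acc 8: bank1 row0 -> MISS (open row0); precharges=5
Acc 9: bank1 row1 -> MISS (open row1); precharges=6
Acc 10: bank0 row4 -> MISS (open row4); precharges=7
Acc 11: bank1 row3 -> MISS (open row3); precharges=8

Answer: 8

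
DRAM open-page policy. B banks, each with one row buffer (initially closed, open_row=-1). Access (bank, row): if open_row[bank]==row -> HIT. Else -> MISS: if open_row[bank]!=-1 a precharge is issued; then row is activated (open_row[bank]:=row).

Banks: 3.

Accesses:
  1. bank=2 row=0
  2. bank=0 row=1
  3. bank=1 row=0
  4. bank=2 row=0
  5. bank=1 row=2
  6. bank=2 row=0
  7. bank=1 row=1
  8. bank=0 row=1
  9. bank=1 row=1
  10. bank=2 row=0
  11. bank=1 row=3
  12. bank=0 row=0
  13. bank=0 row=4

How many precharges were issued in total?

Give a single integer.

Answer: 5

Derivation:
Acc 1: bank2 row0 -> MISS (open row0); precharges=0
Acc 2: bank0 row1 -> MISS (open row1); precharges=0
Acc 3: bank1 row0 -> MISS (open row0); precharges=0
Acc 4: bank2 row0 -> HIT
Acc 5: bank1 row2 -> MISS (open row2); precharges=1
Acc 6: bank2 row0 -> HIT
Acc 7: bank1 row1 -> MISS (open row1); precharges=2
Acc 8: bank0 row1 -> HIT
Acc 9: bank1 row1 -> HIT
Acc 10: bank2 row0 -> HIT
Acc 11: bank1 row3 -> MISS (open row3); precharges=3
Acc 12: bank0 row0 -> MISS (open row0); precharges=4
Acc 13: bank0 row4 -> MISS (open row4); precharges=5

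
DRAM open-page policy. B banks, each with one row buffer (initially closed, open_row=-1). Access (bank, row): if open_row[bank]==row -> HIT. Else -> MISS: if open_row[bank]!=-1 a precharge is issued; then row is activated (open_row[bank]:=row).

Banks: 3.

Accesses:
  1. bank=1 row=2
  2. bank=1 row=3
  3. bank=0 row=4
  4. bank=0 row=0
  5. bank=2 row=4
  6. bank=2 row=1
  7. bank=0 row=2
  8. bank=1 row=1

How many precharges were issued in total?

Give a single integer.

Answer: 5

Derivation:
Acc 1: bank1 row2 -> MISS (open row2); precharges=0
Acc 2: bank1 row3 -> MISS (open row3); precharges=1
Acc 3: bank0 row4 -> MISS (open row4); precharges=1
Acc 4: bank0 row0 -> MISS (open row0); precharges=2
Acc 5: bank2 row4 -> MISS (open row4); precharges=2
Acc 6: bank2 row1 -> MISS (open row1); precharges=3
Acc 7: bank0 row2 -> MISS (open row2); precharges=4
Acc 8: bank1 row1 -> MISS (open row1); precharges=5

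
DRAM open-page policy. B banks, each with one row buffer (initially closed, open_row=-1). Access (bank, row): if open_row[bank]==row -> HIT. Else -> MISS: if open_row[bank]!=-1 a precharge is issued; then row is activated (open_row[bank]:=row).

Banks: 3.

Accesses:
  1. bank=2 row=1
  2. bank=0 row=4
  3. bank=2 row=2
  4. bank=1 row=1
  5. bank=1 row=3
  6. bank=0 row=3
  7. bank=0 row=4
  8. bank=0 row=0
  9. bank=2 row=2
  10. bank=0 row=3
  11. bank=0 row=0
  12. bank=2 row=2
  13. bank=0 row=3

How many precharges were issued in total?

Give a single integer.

Acc 1: bank2 row1 -> MISS (open row1); precharges=0
Acc 2: bank0 row4 -> MISS (open row4); precharges=0
Acc 3: bank2 row2 -> MISS (open row2); precharges=1
Acc 4: bank1 row1 -> MISS (open row1); precharges=1
Acc 5: bank1 row3 -> MISS (open row3); precharges=2
Acc 6: bank0 row3 -> MISS (open row3); precharges=3
Acc 7: bank0 row4 -> MISS (open row4); precharges=4
Acc 8: bank0 row0 -> MISS (open row0); precharges=5
Acc 9: bank2 row2 -> HIT
Acc 10: bank0 row3 -> MISS (open row3); precharges=6
Acc 11: bank0 row0 -> MISS (open row0); precharges=7
Acc 12: bank2 row2 -> HIT
Acc 13: bank0 row3 -> MISS (open row3); precharges=8

Answer: 8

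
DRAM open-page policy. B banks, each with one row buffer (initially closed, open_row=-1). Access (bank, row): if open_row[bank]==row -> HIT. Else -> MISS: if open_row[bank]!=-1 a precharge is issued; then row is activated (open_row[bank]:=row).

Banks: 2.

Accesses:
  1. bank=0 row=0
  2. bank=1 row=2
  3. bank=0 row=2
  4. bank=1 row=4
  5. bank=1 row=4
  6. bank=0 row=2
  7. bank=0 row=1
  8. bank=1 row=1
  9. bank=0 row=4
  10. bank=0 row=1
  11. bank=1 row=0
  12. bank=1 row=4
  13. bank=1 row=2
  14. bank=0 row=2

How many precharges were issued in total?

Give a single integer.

Answer: 10

Derivation:
Acc 1: bank0 row0 -> MISS (open row0); precharges=0
Acc 2: bank1 row2 -> MISS (open row2); precharges=0
Acc 3: bank0 row2 -> MISS (open row2); precharges=1
Acc 4: bank1 row4 -> MISS (open row4); precharges=2
Acc 5: bank1 row4 -> HIT
Acc 6: bank0 row2 -> HIT
Acc 7: bank0 row1 -> MISS (open row1); precharges=3
Acc 8: bank1 row1 -> MISS (open row1); precharges=4
Acc 9: bank0 row4 -> MISS (open row4); precharges=5
Acc 10: bank0 row1 -> MISS (open row1); precharges=6
Acc 11: bank1 row0 -> MISS (open row0); precharges=7
Acc 12: bank1 row4 -> MISS (open row4); precharges=8
Acc 13: bank1 row2 -> MISS (open row2); precharges=9
Acc 14: bank0 row2 -> MISS (open row2); precharges=10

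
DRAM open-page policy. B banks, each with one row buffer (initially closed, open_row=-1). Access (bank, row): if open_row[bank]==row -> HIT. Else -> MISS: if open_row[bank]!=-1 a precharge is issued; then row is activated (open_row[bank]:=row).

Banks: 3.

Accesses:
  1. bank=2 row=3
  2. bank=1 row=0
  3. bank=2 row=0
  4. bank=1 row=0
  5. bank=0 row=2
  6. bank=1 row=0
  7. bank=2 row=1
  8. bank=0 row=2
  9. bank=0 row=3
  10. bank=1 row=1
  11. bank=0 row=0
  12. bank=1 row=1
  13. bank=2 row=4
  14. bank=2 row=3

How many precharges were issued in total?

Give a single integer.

Answer: 7

Derivation:
Acc 1: bank2 row3 -> MISS (open row3); precharges=0
Acc 2: bank1 row0 -> MISS (open row0); precharges=0
Acc 3: bank2 row0 -> MISS (open row0); precharges=1
Acc 4: bank1 row0 -> HIT
Acc 5: bank0 row2 -> MISS (open row2); precharges=1
Acc 6: bank1 row0 -> HIT
Acc 7: bank2 row1 -> MISS (open row1); precharges=2
Acc 8: bank0 row2 -> HIT
Acc 9: bank0 row3 -> MISS (open row3); precharges=3
Acc 10: bank1 row1 -> MISS (open row1); precharges=4
Acc 11: bank0 row0 -> MISS (open row0); precharges=5
Acc 12: bank1 row1 -> HIT
Acc 13: bank2 row4 -> MISS (open row4); precharges=6
Acc 14: bank2 row3 -> MISS (open row3); precharges=7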